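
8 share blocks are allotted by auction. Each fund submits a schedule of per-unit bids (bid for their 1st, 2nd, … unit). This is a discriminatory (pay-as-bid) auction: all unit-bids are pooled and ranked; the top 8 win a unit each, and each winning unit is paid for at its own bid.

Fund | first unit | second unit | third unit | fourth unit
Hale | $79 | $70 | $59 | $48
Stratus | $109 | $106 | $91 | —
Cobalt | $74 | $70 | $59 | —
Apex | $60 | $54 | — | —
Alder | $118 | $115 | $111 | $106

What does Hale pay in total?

All unit-bids, highest first — top 8: 118 (Alder-1), 115 (Alder-2), 111 (Alder-3), 109 (Stratus-1), 106 (Stratus-2), 106 (Alder-4), 91 (Stratus-3), 79 (Hale-1)
Next rejected bid: $74 (not a price — pay-as-bid).
Hale's winning unit-bids: 79 = $79.

Hale pays $79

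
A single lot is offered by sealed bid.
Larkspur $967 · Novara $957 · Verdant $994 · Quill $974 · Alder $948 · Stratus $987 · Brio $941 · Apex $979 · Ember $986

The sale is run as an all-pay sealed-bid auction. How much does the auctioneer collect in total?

Total revenue: $8,733

Sorting bids: 994 (Verdant) > 987 (Stratus) > 986 (Ember) > 979 (Apex) > 974 (Quill) > 967 (Larkspur) > …
Every bidder forfeits their bid regardless of winning.
Revenue = 967 + 957 + 994 + 974 + 948 + 987 + 941 + 979 + 986 = $8,733.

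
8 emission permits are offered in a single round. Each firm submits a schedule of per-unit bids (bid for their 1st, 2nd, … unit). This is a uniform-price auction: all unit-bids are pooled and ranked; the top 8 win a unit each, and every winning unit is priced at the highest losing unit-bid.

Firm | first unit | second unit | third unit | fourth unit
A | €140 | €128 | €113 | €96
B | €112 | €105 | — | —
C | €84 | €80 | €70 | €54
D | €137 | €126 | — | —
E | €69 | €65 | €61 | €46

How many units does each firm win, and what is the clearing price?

All unit-bids, highest first — top 8: 140 (A-1), 137 (D-1), 128 (A-2), 126 (D-2), 113 (A-3), 112 (B-1), 105 (B-2), 96 (A-4)
The (k+1)-th unit-bid is €84.
Allocation: A 4, B 2, D 2.

A 4, B 2, D 2; clearing price €84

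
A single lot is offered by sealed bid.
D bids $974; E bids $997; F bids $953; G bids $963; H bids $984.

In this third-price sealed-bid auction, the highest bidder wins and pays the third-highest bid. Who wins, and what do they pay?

E pays $974

Sorting bids: 997 (E) > 984 (H) > 974 (D) > 963 (G) > 953 (F)
E wins; payment is bid #3 in the ranking = $974.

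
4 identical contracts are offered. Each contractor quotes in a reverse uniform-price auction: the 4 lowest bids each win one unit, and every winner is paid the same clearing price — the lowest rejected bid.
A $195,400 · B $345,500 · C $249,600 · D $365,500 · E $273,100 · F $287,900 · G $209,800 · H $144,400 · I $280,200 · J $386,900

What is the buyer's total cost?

Total cost: $1,092,400

Bids ranked low→high: 144,400 (H), 195,400 (A), 209,800 (G), 249,600 (C), 273,100 (E), 280,200 (I), …
Winners (4 units): H, A, G, C.
Lowest unsuccessful bid: $273,100 → clearing price.
Total cost = 4 × $273,100 = $1,092,400.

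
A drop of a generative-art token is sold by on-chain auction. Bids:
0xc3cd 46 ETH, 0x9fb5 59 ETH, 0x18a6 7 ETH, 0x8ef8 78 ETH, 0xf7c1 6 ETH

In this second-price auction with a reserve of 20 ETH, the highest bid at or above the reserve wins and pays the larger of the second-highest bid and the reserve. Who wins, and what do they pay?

0x8ef8 pays 59 ETH

Bids in order: 78 (0x8ef8) > 59 (0x9fb5) > 46 (0xc3cd) > 7 (0x18a6) > 6 (0xf7c1)
Highest eligible bid: 0x8ef8 at 78 ETH.
max(second-highest 59 ETH, reserve 20 ETH) = 59 ETH; the reserve does not bind.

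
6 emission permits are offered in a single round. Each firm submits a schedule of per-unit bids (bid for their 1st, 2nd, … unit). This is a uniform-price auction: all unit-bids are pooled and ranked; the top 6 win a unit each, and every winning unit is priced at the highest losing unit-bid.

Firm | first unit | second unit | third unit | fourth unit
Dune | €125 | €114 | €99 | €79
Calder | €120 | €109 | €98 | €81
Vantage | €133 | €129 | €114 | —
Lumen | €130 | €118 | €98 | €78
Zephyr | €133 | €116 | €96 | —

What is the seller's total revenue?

Merging the schedules and taking the best 6: 133 (Vantage-1), 133 (Zephyr-1), 130 (Lumen-1), 129 (Vantage-2), 125 (Dune-1), 120 (Calder-1)
Highest rejected unit-bid = €118.
Allocation: Calder 1, Dune 1, Lumen 1, Vantage 2, Zephyr 1. Every unit priced at €118.
Revenue = 6 × 118 = €708.

Total revenue: €708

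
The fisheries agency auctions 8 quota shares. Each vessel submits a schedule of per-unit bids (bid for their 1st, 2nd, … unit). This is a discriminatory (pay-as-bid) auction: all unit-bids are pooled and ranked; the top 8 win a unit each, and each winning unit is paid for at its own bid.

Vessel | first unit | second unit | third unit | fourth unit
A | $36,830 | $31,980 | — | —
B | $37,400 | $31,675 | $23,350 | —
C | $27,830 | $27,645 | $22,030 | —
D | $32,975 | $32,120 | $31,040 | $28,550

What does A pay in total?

Pooled unit-bids ranked (top 8): 37,400 (B-1), 36,830 (A-1), 32,975 (D-1), 32,120 (D-2), 31,980 (A-2), 31,675 (B-2), 31,040 (D-3), 28,550 (D-4)
Next rejected bid: $27,830 (not a price — pay-as-bid).
A's winning unit-bids: 36,830 + 31,980 = $68,810.

A pays $68,810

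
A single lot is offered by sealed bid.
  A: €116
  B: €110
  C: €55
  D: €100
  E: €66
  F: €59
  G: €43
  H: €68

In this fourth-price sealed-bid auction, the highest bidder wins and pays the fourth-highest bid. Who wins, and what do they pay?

Bids in order: 116 (A) > 110 (B) > 100 (D) > 68 (H) > 66 (E) > 59 (F) > …
A is highest; pays the fourth-highest bid, €68.

A pays €68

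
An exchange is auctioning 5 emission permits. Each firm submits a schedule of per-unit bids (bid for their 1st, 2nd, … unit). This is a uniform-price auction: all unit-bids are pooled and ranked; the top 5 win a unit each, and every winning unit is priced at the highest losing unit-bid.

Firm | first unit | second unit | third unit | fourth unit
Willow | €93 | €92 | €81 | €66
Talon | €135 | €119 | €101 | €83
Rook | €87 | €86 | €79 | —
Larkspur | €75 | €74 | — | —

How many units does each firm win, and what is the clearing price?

All unit-bids, highest first — top 5: 135 (Talon-1), 119 (Talon-2), 101 (Talon-3), 93 (Willow-1), 92 (Willow-2)
First bid not allocated: €87.
Allocation: Talon 3, Willow 2.

Talon 3, Willow 2; clearing price €87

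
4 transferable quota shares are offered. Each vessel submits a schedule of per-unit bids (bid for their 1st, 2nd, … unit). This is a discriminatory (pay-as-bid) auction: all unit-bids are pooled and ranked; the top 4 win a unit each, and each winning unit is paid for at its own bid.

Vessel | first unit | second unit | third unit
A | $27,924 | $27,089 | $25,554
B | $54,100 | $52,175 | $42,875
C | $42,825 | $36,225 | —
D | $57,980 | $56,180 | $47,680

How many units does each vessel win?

All unit-bids, highest first — top 4: 57,980 (D-1), 56,180 (D-2), 54,100 (B-1), 52,175 (B-2)
Next rejected bid: $47,680 (not a price — pay-as-bid).
Allocation: B 2, D 2.

B 2, D 2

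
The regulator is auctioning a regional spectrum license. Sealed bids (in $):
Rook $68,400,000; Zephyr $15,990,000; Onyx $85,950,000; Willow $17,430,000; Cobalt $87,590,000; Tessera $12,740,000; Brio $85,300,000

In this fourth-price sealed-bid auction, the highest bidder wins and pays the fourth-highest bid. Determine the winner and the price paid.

Bids ranked: 87,590,000 (Cobalt) > 85,950,000 (Onyx) > 85,300,000 (Brio) > 68,400,000 (Rook) > 17,430,000 (Willow) > 15,990,000 (Zephyr) > …
Cobalt wins; payment is bid #4 in the ranking = $68,400,000.

Cobalt pays $68,400,000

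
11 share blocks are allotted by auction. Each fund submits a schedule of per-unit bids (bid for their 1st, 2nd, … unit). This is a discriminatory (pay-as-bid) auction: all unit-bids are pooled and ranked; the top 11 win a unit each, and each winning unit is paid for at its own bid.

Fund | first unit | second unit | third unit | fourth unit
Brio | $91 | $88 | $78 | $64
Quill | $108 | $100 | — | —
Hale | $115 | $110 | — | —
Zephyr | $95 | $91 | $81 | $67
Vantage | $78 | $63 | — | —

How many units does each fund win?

Brio 3, Hale 2, Quill 2, Vantage 1, Zephyr 3

All unit-bids, highest first — top 11: 115 (Hale-1), 110 (Hale-2), 108 (Quill-1), 100 (Quill-2), 95 (Zephyr-1), 91 (Brio-1), 91 (Zephyr-2), 88 (Brio-2), 81 (Zephyr-3), 78 (Brio-3), 78 (Vantage-1)
Next rejected bid: $67 (not a price — pay-as-bid).
Allocation: Brio 3, Hale 2, Quill 2, Vantage 1, Zephyr 3.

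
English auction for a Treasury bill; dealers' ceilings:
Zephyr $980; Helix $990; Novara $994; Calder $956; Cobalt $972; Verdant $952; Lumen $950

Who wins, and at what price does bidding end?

Rule: the price rises until one bidder remains; the winner pays the price at which the last rival dropped out.
Limits ranked: 994 (Novara) > 990 (Helix) > 980 (Zephyr) > 972 (Cobalt) > 956 (Calder) > 952 (Verdant) > …
Once the price passes $990, only Novara is left; the hammer falls at Helix's limit of $990.

Novara wins at $990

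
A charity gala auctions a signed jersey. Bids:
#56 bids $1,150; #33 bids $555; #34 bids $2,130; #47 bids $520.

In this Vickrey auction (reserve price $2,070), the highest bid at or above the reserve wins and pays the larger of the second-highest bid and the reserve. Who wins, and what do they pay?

#34 pays $2,070

Rule: the highest bid at or above the reserve wins and pays the larger of the second-highest bid and the reserve.
Bids ranked: 2,130 (#34) > 1,150 (#56) > 555 (#33) > 520 (#47)
Highest eligible bid: #34 at $2,130.
max(second-highest $1,150, reserve $2,070) = $2,070.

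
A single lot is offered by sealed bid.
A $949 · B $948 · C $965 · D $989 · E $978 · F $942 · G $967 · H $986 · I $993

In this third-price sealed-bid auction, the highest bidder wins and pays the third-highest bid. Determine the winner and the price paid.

I pays $986

Third-price sealed-bid auction: the highest bidder wins and pays the third-highest bid.
Sorting bids: 993 (I) > 989 (D) > 986 (H) > 978 (E) > 967 (G) > 965 (C) > …
I wins; payment is bid #3 in the ranking = $986.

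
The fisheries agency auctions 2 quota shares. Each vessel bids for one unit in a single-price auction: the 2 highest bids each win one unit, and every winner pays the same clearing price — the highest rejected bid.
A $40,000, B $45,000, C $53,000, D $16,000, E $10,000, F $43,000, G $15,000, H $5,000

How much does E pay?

E pays $0

Ordering the bids: 53,000 (C), 45,000 (B), 43,000 (F), 40,000 (A), …
The 2 highest are C, B.
Clearing price = highest rejected bid = $43,000.
E does not win → pays $0.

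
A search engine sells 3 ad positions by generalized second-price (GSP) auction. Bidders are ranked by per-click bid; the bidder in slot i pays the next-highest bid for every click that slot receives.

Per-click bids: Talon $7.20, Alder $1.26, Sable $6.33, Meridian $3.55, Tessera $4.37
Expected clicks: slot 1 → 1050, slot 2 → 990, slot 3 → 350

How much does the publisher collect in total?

Sorting advertisers: $7.20 (Talon) > $6.33 (Sable) > $4.37 (Tessera) > $3.55 (Meridian) > …
Slot 1: Talon pays $6.33 × 1050 = $6646.50
Slot 2: Sable pays $4.37 × 990 = $4326.30
Slot 3: Tessera pays $3.55 × 350 = $1242.50
Total = $12215.30

Total revenue: $12215.30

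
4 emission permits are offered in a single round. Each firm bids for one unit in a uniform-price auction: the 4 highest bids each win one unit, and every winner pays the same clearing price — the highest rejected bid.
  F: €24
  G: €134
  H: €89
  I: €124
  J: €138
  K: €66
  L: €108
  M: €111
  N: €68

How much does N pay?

N pays €0

Ordering the bids: 138 (J), 134 (G), 124 (I), 111 (M), 108 (L), 89 (H), …
The 4 highest are J, G, I, M.
First losing bid is L's €108, which sets the uniform price.
N does not win → pays €0.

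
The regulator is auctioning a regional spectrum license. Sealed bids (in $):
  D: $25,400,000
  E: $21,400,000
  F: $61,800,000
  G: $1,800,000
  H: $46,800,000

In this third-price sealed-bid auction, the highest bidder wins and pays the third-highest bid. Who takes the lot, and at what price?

Rule: the highest bidder wins and pays the third-highest bid.
Sorting bids: 61,800,000 (F) > 46,800,000 (H) > 25,400,000 (D) > 21,400,000 (E) > 1,800,000 (G)
F is highest; pays the third-highest bid, $25,400,000.

F pays $25,400,000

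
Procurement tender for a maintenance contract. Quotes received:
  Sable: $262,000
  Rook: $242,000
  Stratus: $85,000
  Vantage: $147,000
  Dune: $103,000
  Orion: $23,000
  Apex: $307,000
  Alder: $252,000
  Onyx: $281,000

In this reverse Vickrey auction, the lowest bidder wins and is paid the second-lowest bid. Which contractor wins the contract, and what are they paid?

Orion is paid $85,000

Bids in order: 23,000 (Orion) < 85,000 (Stratus) < 103,000 (Dune) < 147,000 (Vantage) < 242,000 (Rook) < 252,000 (Alder) < …
Second-price: Orion is paid Stratus's bid of $85,000.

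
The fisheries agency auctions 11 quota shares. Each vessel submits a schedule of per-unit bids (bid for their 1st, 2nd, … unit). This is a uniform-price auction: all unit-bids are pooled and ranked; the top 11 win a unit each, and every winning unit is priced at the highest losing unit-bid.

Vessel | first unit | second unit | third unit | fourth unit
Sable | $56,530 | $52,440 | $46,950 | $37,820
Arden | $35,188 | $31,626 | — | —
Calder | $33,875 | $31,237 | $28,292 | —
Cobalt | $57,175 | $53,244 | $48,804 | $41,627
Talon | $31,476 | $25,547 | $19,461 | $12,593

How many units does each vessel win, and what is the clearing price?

Arden 2, Calder 1, Cobalt 4, Sable 4; clearing price $31,476

Pooled unit-bids ranked (top 11): 57,175 (Cobalt-1), 56,530 (Sable-1), 53,244 (Cobalt-2), 52,440 (Sable-2), 48,804 (Cobalt-3), 46,950 (Sable-3), 41,627 (Cobalt-4), 37,820 (Sable-4), 35,188 (Arden-1), 33,875 (Calder-1), 31,626 (Arden-2)
Highest rejected unit-bid = $31,476.
Allocation: Arden 2, Calder 1, Cobalt 4, Sable 4.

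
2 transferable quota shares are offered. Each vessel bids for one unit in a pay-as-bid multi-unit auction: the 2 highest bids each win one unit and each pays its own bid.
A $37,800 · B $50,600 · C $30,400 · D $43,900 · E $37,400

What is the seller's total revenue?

Sorting: 50,600 (B), 43,900 (D), 37,800 (A), 37,400 (E), …
The 2 highest are B, D.
Total revenue = 50,600 + 43,900 = $94,500.

Total revenue: $94,500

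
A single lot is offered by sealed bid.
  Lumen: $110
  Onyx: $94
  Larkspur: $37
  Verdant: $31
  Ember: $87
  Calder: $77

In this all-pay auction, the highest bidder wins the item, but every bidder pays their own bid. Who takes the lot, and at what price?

All-pay auction: the highest bidder wins the item, but every bidder pays their own bid.
Bids in order: 110 (Lumen) > 94 (Onyx) > 87 (Ember) > 77 (Calder) > 37 (Larkspur) > 31 (Verdant)
Lumen wins with the top bid; all bids are sunk regardless.

Lumen pays $110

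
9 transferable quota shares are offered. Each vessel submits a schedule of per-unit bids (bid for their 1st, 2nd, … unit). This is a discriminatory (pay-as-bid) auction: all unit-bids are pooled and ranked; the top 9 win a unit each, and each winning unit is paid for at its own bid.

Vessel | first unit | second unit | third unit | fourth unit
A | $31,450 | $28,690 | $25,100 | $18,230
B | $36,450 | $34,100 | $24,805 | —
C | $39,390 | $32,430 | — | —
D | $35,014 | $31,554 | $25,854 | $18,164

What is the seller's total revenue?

Merging the schedules and taking the best 9: 39,390 (C-1), 36,450 (B-1), 35,014 (D-1), 34,100 (B-2), 32,430 (C-2), 31,554 (D-2), 31,450 (A-1), 28,690 (A-2), 25,854 (D-3)
Next rejected bid: $25,100 (not a price — pay-as-bid).
Each winning unit pays its own bid.
Revenue = 39,390 + 36,450 + 35,014 + 34,100 + 32,430 + 31,554 + 31,450 + 28,690 + 25,854 = $294,932.

Total revenue: $294,932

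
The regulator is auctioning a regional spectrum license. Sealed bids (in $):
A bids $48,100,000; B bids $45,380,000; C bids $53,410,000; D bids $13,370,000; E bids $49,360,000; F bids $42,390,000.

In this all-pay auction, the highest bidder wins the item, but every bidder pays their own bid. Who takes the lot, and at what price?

Bids ranked: 53,410,000 (C) > 49,360,000 (E) > 48,100,000 (A) > 45,380,000 (B) > 42,390,000 (F) > 13,370,000 (D)
C wins with the top bid; all bids are sunk regardless.

C pays $53,410,000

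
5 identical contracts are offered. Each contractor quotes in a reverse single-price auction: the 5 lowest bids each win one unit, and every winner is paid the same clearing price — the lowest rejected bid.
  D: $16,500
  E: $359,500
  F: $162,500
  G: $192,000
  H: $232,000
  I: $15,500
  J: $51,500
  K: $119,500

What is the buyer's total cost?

Sorting: 15,500 (I), 16,500 (D), 51,500 (J), 119,500 (K), 162,500 (F), 192,000 (G), 232,000 (H), …
The 5 lowest are I, D, J, K, F.
First losing bid is G's $192,000, which sets the uniform price.
Total cost = 5 × $192,000 = $960,000.

Total cost: $960,000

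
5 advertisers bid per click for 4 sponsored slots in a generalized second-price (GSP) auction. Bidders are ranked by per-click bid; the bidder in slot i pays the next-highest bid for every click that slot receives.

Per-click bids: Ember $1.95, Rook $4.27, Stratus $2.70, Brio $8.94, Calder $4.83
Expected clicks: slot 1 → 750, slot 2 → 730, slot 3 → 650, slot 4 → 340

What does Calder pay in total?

Per-click bids in order: $8.94 (Brio) > $4.83 (Calder) > $4.27 (Rook) > $2.70 (Stratus) > $1.95 (Ember)
Calder holds slot 2 → pays next bid $4.27 × 730 clicks = $3117.10.

Calder pays $3117.10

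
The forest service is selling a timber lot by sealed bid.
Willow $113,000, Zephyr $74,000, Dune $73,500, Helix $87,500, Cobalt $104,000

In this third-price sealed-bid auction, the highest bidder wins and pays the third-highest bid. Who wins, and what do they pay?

Willow pays $87,500

Rule: the highest bidder wins and pays the third-highest bid.
Bids ranked: 113,000 (Willow) > 104,000 (Cobalt) > 87,500 (Helix) > 74,000 (Zephyr) > 73,500 (Dune)
Willow is highest; pays the third-highest bid, $87,500.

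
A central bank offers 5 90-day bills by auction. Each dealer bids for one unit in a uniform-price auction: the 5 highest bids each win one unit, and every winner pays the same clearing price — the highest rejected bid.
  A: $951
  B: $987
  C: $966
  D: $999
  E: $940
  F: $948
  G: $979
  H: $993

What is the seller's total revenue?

Ordering the bids: 999 (D), 993 (H), 987 (B), 979 (G), 966 (C), 951 (A), 948 (F), …
Winners (5 units): D, H, B, G, C.
Clearing price = highest rejected bid = $951.
Total revenue = 5 × $951 = $4,755.

Total revenue: $4,755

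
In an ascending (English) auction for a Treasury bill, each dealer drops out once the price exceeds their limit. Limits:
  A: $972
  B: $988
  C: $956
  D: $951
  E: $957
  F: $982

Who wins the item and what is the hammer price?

B wins at $982

Rule: the price rises until one bidder remains; the winner pays the price at which the last rival dropped out.
Limits ranked: 988 (B) > 982 (F) > 972 (A) > 957 (E) > 956 (C) > 951 (D)
F is the last rival to drop out, at $982; B remains and wins at that price.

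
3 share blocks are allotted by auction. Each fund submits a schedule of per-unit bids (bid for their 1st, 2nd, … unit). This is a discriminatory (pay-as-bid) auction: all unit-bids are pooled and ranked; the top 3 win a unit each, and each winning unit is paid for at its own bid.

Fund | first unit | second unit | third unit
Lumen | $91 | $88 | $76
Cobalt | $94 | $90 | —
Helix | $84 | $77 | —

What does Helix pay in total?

Helix pays $0

All unit-bids, highest first — top 3: 94 (Cobalt-1), 91 (Lumen-1), 90 (Cobalt-2)
Next rejected bid: $88 (not a price — pay-as-bid).
Helix wins no units.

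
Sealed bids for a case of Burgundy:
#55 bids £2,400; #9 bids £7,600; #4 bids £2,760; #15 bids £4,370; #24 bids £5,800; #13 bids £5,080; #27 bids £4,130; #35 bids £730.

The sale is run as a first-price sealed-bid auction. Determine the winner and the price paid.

#9 pays £7,600

Bids in order: 7,600 (#9) > 5,800 (#24) > 5,080 (#13) > 4,370 (#15) > 4,130 (#27) > 2,760 (#4) > …
First-price: #9 pays what they bid, £7,600.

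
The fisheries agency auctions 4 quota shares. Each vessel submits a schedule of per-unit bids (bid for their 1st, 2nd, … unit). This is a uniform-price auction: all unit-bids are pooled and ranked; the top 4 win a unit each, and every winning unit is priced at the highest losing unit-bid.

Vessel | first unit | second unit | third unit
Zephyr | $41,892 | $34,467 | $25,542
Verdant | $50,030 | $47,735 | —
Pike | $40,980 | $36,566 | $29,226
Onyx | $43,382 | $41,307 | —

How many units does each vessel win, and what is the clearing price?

Onyx 1, Verdant 2, Zephyr 1; clearing price $41,307

Merging the schedules and taking the best 4: 50,030 (Verdant-1), 47,735 (Verdant-2), 43,382 (Onyx-1), 41,892 (Zephyr-1)
First bid not allocated: $41,307.
Allocation: Onyx 1, Verdant 2, Zephyr 1.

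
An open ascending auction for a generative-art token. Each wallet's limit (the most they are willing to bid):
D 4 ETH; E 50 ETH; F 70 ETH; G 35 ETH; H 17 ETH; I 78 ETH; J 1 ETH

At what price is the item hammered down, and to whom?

Limits in order: 78 (I) > 70 (F) > 50 (E) > 35 (G) > 17 (H) > 4 (D) > …
Once the price passes 70 ETH, only I is left; the hammer falls at F's limit of 70 ETH.

I wins at 70 ETH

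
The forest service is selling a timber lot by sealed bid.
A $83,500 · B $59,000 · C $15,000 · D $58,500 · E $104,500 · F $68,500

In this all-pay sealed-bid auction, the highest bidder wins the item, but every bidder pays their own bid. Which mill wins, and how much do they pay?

E pays $104,500

Sorting bids: 104,500 (E) > 83,500 (A) > 68,500 (F) > 59,000 (B) > 58,500 (D) > 15,000 (C)
E wins with the top bid; all bids are sunk regardless.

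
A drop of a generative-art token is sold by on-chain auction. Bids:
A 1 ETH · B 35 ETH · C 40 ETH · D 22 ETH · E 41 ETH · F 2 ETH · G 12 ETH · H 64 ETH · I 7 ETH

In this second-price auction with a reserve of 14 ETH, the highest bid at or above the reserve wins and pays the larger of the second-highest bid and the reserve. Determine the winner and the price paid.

Rule: the highest bid at or above the reserve wins and pays the larger of the second-highest bid and the reserve.
Bids in order: 64 (H) > 41 (E) > 40 (C) > 35 (B) > 22 (D) > 12 (G) > …
Highest eligible bid: H at 64 ETH.
Second-highest bid 41 ETH exceeds the reserve 14 ETH → payment 41 ETH.

H pays 41 ETH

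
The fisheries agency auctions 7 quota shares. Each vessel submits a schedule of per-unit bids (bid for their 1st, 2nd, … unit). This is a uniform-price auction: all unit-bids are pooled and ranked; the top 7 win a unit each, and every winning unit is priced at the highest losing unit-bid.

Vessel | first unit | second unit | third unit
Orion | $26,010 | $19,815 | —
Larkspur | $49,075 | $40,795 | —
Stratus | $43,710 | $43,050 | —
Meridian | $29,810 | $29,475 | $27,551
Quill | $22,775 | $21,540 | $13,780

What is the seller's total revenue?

Total revenue: $182,070

Pooled unit-bids ranked (top 7): 49,075 (Larkspur-1), 43,710 (Stratus-1), 43,050 (Stratus-2), 40,795 (Larkspur-2), 29,810 (Meridian-1), 29,475 (Meridian-2), 27,551 (Meridian-3)
First bid not allocated: $26,010.
Allocation: Larkspur 2, Meridian 3, Stratus 2. Every unit priced at $26,010.
Revenue = 7 × 26,010 = $182,070.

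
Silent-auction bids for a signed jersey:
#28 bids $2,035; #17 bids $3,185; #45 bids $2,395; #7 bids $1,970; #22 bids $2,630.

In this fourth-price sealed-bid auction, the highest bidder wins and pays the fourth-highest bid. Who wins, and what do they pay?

#17 pays $2,035

Bids ranked: 3,185 (#17) > 2,630 (#22) > 2,395 (#45) > 2,035 (#28) > 1,970 (#7)
#17 wins; payment is bid #4 in the ranking = $2,035.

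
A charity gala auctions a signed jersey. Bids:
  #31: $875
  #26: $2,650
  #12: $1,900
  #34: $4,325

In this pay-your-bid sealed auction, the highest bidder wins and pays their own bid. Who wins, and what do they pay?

Bids in order: 4,325 (#34) > 2,650 (#26) > 1,900 (#12) > 875 (#31)
First-price: #34 pays what they bid, $4,325.

#34 pays $4,325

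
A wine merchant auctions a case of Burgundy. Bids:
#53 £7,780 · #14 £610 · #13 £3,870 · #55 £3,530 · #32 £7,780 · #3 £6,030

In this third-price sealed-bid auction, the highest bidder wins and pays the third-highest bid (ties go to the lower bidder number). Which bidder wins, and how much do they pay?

Bids ranked: 7,780 (#32) > 7,780 (#53) > 6,030 (#3) > 3,870 (#13) > 3,530 (#55) > 610 (#14)
#32 and #53 tie at £7,780; tie-break gives it to #32.
#32 wins; payment is bid #3 in the ranking = £6,030.

#32 pays £6,030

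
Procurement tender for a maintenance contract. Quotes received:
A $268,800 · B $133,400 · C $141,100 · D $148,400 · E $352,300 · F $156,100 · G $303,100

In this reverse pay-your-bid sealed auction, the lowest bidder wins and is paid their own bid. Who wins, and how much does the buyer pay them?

Bids ranked: 133,400 (B) < 141,100 (C) < 148,400 (D) < 156,100 (F) < 268,800 (A) < 303,100 (G) < …
B has the lowest bid and is paid exactly that: $133,400.

B is paid $133,400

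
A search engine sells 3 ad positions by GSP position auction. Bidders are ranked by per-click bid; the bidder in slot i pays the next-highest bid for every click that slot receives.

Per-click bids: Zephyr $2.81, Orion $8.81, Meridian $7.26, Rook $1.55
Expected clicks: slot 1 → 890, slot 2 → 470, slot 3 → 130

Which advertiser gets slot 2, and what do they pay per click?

Sorting advertisers: $8.81 (Orion) > $7.26 (Meridian) > $2.81 (Zephyr) > $1.55 (Rook)
Slot 2 goes to the second-ranked bidder, Meridian, who pays the next bid down: $2.81/click.

Meridian; $2.81 per click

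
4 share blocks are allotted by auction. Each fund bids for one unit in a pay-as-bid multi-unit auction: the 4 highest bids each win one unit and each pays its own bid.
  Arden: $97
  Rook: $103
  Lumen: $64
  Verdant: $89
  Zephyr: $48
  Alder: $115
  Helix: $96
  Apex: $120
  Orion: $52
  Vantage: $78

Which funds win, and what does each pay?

Apex $120, Alder $115, Rook $103, Arden $97

Bids ranked high→low: 120 (Apex), 115 (Alder), 103 (Rook), 97 (Arden), 96 (Helix), 89 (Verdant), …
Winners (4 units): Apex, Alder, Rook, Arden.
Each winner pays its own bid: Apex $120, Alder $115, Rook $103, Arden $97.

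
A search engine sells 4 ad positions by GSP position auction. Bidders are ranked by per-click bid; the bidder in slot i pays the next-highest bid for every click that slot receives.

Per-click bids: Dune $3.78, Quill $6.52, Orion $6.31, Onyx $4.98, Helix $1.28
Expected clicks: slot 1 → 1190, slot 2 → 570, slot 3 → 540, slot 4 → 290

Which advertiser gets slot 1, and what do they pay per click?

Per-click bids in order: $6.52 (Quill) > $6.31 (Orion) > $4.98 (Onyx) > $3.78 (Dune) > $1.28 (Helix)
Slot 1 goes to the first-ranked bidder, Quill, who pays the next bid down: $6.31/click.

Quill; $6.31 per click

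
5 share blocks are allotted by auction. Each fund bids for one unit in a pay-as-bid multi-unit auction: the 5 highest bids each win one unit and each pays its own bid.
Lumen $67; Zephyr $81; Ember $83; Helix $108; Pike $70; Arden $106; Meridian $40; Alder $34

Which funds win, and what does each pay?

Ordering the bids: 108 (Helix), 106 (Arden), 83 (Ember), 81 (Zephyr), 70 (Pike), 67 (Lumen), 40 (Meridian), …
Winners (5 units): Helix, Arden, Ember, Zephyr, Pike.
Each winner pays its own bid: Helix $108, Arden $106, Ember $83, Zephyr $81, Pike $70.

Helix $108, Arden $106, Ember $83, Zephyr $81, Pike $70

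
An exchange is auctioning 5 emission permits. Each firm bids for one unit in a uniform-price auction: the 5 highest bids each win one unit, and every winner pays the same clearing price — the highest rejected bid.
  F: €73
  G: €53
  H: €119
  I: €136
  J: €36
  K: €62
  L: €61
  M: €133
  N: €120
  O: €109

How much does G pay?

Ordering the bids: 136 (I), 133 (M), 120 (N), 119 (H), 109 (O), 73 (F), 62 (K), …
Winners (5 units): I, M, N, H, O.
First losing bid is F's €73, which sets the uniform price.
G does not win → pays €0.

G pays €0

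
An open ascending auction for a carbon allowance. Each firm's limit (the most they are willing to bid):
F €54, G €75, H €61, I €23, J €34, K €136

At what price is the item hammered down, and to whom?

K wins at €75

Limits ranked: 136 (K) > 75 (G) > 61 (H) > 54 (F) > 34 (J) > 23 (I)
G is the last rival to drop out, at €75; K remains and wins at that price.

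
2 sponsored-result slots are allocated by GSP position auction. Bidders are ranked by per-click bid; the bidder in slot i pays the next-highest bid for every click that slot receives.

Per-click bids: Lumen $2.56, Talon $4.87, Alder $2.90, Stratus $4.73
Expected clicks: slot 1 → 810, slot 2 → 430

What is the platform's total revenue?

Total revenue: $5078.30

Ranked by bid: $4.87 (Talon) > $4.73 (Stratus) > $2.90 (Alder) > …
Slot 1: Talon pays $4.73 × 810 = $3831.30
Slot 2: Stratus pays $2.90 × 430 = $1247.00
Total = $5078.30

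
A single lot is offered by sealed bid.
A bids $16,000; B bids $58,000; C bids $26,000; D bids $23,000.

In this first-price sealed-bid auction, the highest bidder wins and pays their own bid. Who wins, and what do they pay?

B pays $58,000

Bids ranked: 58,000 (B) > 26,000 (C) > 23,000 (D) > 16,000 (A)
First-price: B pays what they bid, $58,000.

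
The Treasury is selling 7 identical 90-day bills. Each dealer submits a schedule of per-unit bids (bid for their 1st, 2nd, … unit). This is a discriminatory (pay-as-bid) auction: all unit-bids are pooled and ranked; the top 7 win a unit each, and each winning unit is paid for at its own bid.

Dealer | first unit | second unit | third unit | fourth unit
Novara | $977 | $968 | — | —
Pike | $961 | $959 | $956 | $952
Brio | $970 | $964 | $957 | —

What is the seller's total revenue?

Total revenue: $6,756

Merging the schedules and taking the best 7: 977 (Novara-1), 970 (Brio-1), 968 (Novara-2), 964 (Brio-2), 961 (Pike-1), 959 (Pike-2), 957 (Brio-3)
Next rejected bid: $956 (not a price — pay-as-bid).
Each winning unit pays its own bid.
Revenue = 977 + 970 + 968 + 964 + 961 + 959 + 957 = $6,756.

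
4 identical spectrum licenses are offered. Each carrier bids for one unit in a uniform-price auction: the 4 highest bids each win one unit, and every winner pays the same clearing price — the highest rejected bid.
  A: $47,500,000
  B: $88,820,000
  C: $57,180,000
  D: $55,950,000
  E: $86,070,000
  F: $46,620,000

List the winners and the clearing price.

B, E, C, D; each pays $47,500,000

Sorting: 88,820,000 (B), 86,070,000 (E), 57,180,000 (C), 55,950,000 (D), 47,500,000 (A), 46,620,000 (F)
The 4 highest are B, E, C, D.
Highest unsuccessful bid: $47,500,000 → clearing price.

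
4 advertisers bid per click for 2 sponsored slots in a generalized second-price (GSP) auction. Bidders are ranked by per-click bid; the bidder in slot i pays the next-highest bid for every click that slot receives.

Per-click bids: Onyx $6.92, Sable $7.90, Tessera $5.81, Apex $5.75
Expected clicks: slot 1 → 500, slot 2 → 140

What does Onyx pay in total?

Sorting advertisers: $7.90 (Sable) > $6.92 (Onyx) > $5.81 (Tessera) > …
Onyx holds slot 2 → pays next bid $5.81 × 140 clicks = $813.40.

Onyx pays $813.40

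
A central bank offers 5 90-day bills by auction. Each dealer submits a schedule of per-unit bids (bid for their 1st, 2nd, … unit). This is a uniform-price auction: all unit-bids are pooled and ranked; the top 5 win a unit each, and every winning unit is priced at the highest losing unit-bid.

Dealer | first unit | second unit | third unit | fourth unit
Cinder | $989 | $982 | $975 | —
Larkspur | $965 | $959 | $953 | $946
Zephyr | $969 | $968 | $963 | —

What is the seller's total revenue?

Total revenue: $4,825

All unit-bids, highest first — top 5: 989 (Cinder-1), 982 (Cinder-2), 975 (Cinder-3), 969 (Zephyr-1), 968 (Zephyr-2)
The (k+1)-th unit-bid is $965.
Allocation: Cinder 3, Zephyr 2. Every unit priced at $965.
Revenue = 5 × 965 = $4,825.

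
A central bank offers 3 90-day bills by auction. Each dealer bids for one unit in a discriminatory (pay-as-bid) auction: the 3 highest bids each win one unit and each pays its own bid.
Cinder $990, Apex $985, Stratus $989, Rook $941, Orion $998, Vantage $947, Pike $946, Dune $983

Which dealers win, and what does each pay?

Orion $998, Cinder $990, Stratus $989

Bids ranked high→low: 998 (Orion), 990 (Cinder), 989 (Stratus), 985 (Apex), 983 (Dune), …
The 3 highest are Orion, Cinder, Stratus.
Each winner pays its own bid: Orion $998, Cinder $990, Stratus $989.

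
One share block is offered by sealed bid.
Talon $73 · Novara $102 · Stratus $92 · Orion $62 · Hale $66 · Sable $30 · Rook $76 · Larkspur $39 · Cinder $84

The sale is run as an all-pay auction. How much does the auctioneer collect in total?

Total revenue: $624

Sorting bids: 102 (Novara) > 92 (Stratus) > 84 (Cinder) > 76 (Rook) > 73 (Talon) > 66 (Hale) > …
Every bidder forfeits their bid regardless of winning.
Revenue = 73 + 102 + 92 + 62 + 66 + 30 + 76 + 39 + 84 = $624.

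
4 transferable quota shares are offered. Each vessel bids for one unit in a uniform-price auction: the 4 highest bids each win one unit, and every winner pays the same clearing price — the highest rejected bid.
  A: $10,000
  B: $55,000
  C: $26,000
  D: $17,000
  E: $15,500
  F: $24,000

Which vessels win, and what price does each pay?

Bids ranked high→low: 55,000 (B), 26,000 (C), 24,000 (F), 17,000 (D), 15,500 (E), 10,000 (A)
Winners (4 units): B, C, F, D.
Clearing price = highest rejected bid = $15,500.

B, C, F, D; each pays $15,500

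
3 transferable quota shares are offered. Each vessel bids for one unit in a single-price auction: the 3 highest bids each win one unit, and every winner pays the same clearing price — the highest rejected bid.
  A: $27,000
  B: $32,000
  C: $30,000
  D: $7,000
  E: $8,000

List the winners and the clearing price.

B, C, A; each pays $8,000

Ordering the bids: 32,000 (B), 30,000 (C), 27,000 (A), 8,000 (E), 7,000 (D)
The 3 highest are B, C, A.
Clearing price = highest rejected bid = $8,000.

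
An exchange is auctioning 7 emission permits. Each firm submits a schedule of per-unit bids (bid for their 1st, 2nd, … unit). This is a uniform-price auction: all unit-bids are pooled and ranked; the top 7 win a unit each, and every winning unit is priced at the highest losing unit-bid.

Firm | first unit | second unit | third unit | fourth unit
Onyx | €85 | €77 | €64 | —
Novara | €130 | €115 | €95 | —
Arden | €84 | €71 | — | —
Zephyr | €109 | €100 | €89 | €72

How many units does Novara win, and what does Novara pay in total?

Novara: 3 units, pays €252

Merging the schedules and taking the best 7: 130 (Novara-1), 115 (Novara-2), 109 (Zephyr-1), 100 (Zephyr-2), 95 (Novara-3), 89 (Zephyr-3), 85 (Onyx-1)
The (k+1)-th unit-bid is €84.
Novara wins 3 unit(s) at €84 each.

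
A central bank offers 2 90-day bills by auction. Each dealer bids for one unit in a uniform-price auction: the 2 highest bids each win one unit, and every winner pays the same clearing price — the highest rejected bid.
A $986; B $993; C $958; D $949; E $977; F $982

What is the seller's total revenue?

Total revenue: $1,964

Ordering the bids: 993 (B), 986 (A), 982 (F), 977 (E), …
The 2 highest are B, A.
First losing bid is F's $982, which sets the uniform price.
Total revenue = 2 × $982 = $1,964.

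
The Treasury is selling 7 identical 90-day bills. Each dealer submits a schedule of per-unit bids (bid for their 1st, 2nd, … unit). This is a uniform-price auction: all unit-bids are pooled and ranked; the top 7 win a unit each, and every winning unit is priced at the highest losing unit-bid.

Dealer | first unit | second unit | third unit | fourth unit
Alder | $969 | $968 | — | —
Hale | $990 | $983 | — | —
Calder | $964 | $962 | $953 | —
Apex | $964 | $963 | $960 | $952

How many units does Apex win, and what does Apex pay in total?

All unit-bids, highest first — top 7: 990 (Hale-1), 983 (Hale-2), 969 (Alder-1), 968 (Alder-2), 964 (Calder-1), 964 (Apex-1), 963 (Apex-2)
Highest rejected unit-bid = $962.
Apex wins 2 unit(s) at $962 each.

Apex: 2 units, pays $1,924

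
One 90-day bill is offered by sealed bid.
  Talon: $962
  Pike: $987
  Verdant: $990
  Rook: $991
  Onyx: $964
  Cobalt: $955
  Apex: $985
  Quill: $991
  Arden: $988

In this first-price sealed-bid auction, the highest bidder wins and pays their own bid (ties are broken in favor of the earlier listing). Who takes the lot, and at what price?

Rook pays $991

First-price sealed-bid auction: the highest bidder wins and pays their own bid.
Sorting bids: 991 (Rook) > 991 (Quill) > 990 (Verdant) > 988 (Arden) > 987 (Pike) > 985 (Apex) > …
Rook and Quill tie at $991; tie-break gives it to Rook.
First-price: Rook pays what they bid, $991.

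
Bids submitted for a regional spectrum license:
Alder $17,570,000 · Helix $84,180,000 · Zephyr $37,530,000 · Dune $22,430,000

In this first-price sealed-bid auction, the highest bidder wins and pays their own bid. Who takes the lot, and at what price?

First-price sealed-bid auction: the highest bidder wins and pays their own bid.
Sorting bids: 84,180,000 (Helix) > 37,530,000 (Zephyr) > 22,430,000 (Dune) > 17,570,000 (Alder)
Helix is highest → pays own bid, $84,180,000.

Helix pays $84,180,000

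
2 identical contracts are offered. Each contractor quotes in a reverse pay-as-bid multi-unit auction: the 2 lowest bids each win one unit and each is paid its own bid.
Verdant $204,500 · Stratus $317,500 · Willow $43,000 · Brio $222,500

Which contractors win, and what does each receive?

Willow $43,000, Verdant $204,500

Sorting: 43,000 (Willow), 204,500 (Verdant), 222,500 (Brio), 317,500 (Stratus)
Lowest 2: Willow, Verdant.
Each winner is paid its own bid: Willow $43,000, Verdant $204,500.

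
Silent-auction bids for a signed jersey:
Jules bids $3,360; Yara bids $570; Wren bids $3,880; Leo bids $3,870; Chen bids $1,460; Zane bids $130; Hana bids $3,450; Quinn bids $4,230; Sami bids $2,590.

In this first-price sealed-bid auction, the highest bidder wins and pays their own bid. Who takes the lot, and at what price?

Sorting bids: 4,230 (Quinn) > 3,880 (Wren) > 3,870 (Leo) > 3,450 (Hana) > 3,360 (Jules) > 2,590 (Sami) > …
Quinn is highest → pays own bid, $4,230.

Quinn pays $4,230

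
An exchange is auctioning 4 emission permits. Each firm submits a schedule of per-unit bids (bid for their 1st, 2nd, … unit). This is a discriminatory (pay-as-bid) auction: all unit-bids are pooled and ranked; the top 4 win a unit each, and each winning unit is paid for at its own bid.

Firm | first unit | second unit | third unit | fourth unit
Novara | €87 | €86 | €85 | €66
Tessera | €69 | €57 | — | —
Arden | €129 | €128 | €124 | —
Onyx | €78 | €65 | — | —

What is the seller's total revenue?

Total revenue: €468

All unit-bids, highest first — top 4: 129 (Arden-1), 128 (Arden-2), 124 (Arden-3), 87 (Novara-1)
Next rejected bid: €86 (not a price — pay-as-bid).
Each winning unit pays its own bid.
Revenue = 129 + 128 + 124 + 87 = €468.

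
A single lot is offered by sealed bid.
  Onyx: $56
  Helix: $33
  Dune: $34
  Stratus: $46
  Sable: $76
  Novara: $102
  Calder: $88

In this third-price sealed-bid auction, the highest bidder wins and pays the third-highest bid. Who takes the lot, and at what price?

Rule: the highest bidder wins and pays the third-highest bid.
Bids in order: 102 (Novara) > 88 (Calder) > 76 (Sable) > 56 (Onyx) > 46 (Stratus) > 34 (Dune) > …
Novara wins; payment is bid #3 in the ranking = $76.

Novara pays $76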